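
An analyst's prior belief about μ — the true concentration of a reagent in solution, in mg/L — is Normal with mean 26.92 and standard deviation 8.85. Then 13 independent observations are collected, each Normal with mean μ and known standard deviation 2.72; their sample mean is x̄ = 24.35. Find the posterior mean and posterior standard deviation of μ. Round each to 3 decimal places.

Posterior mean ≈ 24.369; posterior SD ≈ 0.752

With known σ, the Normal prior is conjugate. Weight on the data is w = (n/σ²)/(n/σ² + 1/τ₀²) = 1.75714/(1.75714+0.0127677) = 0.99279.
Posterior mean = w·x̄ + (1−w)·μ₀ = 0.99279·24.35 + 0.0072138·26.92 = 24.369. Posterior variance = 1/(1.75714+0.0127677) = 0.565002, so SD = 0.752.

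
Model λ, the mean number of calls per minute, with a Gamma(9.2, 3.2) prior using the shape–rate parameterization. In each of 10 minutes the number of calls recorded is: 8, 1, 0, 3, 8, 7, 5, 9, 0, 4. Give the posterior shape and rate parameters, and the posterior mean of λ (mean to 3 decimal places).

Posterior: Gamma(shape=54.2, rate=13.2); mean ≈ 4.106

The Poisson likelihood adds the total count to the shape and the number of exposure periods to the rate. Here ∑xᵢ = 45 and n = 10, so shape 9.2→54.2 and rate 3.2→13.2.
E[λ | data] = 54.2/13.2 = 4.106.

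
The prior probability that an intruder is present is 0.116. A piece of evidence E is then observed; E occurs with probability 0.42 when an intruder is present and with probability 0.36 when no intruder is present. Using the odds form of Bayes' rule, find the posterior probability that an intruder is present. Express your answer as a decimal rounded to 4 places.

Prior odds = 0.116/(1−0.116) = 0.13122.
Likelihood ratio for E = 0.42/0.36 = 1.1667.
Posterior odds = prior odds × LR = 0.15309.
Posterior probability = odds/(1+odds) = 0.15309/1.1531 = 0.1328.

Posterior probability ≈ 0.1328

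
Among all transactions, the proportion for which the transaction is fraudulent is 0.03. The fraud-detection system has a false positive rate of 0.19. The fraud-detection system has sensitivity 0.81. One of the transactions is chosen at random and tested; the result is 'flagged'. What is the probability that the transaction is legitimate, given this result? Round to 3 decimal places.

P(¬H | E) ≈ 0.884

Let H be the event that the transaction is fraudulent. P(H) = 0.03, so P(¬H) = 0.97. With E the 'flagged' result, P(E|H) = 0.81 and P(E|¬H) = 0.19.
P(E) = 0.81·0.03 + 0.19·0.97 = 0.024300 + 0.18430 = 0.20860.
By Bayes' theorem, P(H|E) = 0.024300 / 0.20860 = 0.116. Hence P(¬H|E) = 1 − 0.116 = 0.884.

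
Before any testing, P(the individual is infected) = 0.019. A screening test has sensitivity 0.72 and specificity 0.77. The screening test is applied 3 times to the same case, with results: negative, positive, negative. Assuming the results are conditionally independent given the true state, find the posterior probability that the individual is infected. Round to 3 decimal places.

Posterior P(H) ≈ 0.008

Let H be the event that the individual is infected; start with P(H) = 0.019. P('positive'|H) = 0.72, P('positive'|¬H) = 0.23.
Update on result 1 ('negative'): P(H) ← 0.28·0.0190 / (0.28·0.0190 + 0.77·0.9810) = 0.0053200/0.76069 = 0.0070.
Update on result 2 ('positive'): P(H) ← 0.72·0.0070 / (0.72·0.0070 + 0.23·0.9930) = 0.0050354/0.23343 = 0.0216.
Update on result 3 ('negative'): P(H) ← 0.28·0.0216 / (0.28·0.0216 + 0.77·0.9784) = 0.0060401/0.75943 = 0.0080.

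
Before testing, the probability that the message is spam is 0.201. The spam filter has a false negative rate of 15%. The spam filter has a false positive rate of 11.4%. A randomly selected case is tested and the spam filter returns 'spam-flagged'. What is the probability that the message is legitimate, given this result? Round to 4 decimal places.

Let H be the event that the message is spam. P(H) = 0.201, so P(¬H) = 0.799. With E the 'spam-flagged' result, P(E|H) = 0.85 and P(E|¬H) = 0.114.
P(E) = 0.85·0.201 + 0.114·0.799 = 0.17085 + 0.091086 = 0.26194.
By Bayes' theorem, P(H|E) = 0.17085 / 0.26194 = 0.6523. Hence P(¬H|E) = 1 − 0.6523 = 0.3477.

P(¬H | E) ≈ 0.3477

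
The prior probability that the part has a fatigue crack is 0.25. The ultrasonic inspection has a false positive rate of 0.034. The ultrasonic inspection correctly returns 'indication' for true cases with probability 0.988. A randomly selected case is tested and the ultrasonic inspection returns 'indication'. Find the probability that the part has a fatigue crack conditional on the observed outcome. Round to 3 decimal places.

Write H for 'the part has a fatigue crack'. Prior odds H:¬H = 0.25/0.75 = 0.33333. For the 'indication' outcome, the likelihood ratio is 0.988/0.034 = 29.059.
Posterior odds = 0.33333 × 29.059 = 9.6863, so P(H|E) = 9.6863/(1+9.6863) = 0.906.

P(H | E) ≈ 0.906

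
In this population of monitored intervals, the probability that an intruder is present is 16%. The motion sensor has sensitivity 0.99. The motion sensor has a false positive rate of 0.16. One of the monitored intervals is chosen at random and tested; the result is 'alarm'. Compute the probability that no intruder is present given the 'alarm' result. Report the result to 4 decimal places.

Let H be the event that an intruder is present. P(H) = 0.16, so P(¬H) = 0.84. With E the 'alarm' result, P(E|H) = 0.99 and P(E|¬H) = 0.16.
P(E) = 0.99·0.16 + 0.16·0.84 = 0.15840 + 0.13440 = 0.29280.
By Bayes' theorem, P(H|E) = 0.15840 / 0.29280 = 0.5410. Hence P(¬H|E) = 1 − 0.5410 = 0.4590.

P(¬H | E) ≈ 0.4590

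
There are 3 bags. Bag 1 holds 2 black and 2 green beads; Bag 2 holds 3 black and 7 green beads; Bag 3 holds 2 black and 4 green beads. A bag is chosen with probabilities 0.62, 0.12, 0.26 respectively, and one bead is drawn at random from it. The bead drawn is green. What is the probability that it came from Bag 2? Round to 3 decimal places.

Tabulate prior·likelihood by source: [1] prior 0.62, lik 0.5, product 0.3100; [2] prior 0.12, lik 0.7, product 0.08400; [3] prior 0.26, lik 0.6667, product 0.1733.
Normalizing constant = 0.56733; the posterior for Bag 2 is its product over the sum, 0.08400/0.56733 = 0.148.

Posterior probability ≈ 0.148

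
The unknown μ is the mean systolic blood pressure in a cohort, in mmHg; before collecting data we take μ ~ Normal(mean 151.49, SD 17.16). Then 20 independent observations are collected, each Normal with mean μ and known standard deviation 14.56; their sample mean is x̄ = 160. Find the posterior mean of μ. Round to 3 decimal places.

Posterior mean ≈ 159.704

With known σ, the Normal prior is conjugate. Weight on the data is w = (n/σ²)/(n/σ² + 1/τ₀²) = 0.0943425/(0.0943425+0.00339598) = 0.96525.
Posterior mean = w·x̄ + (1−w)·μ₀ = 0.96525·160 + 0.034746·151.49 = 159.704.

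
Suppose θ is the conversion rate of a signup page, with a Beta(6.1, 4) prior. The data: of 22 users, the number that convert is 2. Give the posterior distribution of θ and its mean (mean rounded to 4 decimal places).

Observing 2 successes and 20 failures updates Beta(6.1, 4) by adding the success and failure counts to the two shape parameters: α = 6.1+2 = 8.1, β = 4+20 = 24.
E[θ | data] = 8.1/(8.1+24) = 0.2523.

Posterior: Beta(8.1, 24); mean ≈ 0.2523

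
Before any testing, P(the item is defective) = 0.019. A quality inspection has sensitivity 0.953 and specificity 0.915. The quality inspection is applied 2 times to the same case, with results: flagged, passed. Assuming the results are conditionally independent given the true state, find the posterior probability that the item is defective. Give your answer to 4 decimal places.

Posterior P(H) ≈ 0.0110

Let H be the event that the item is defective; start with P(H) = 0.019. P('flagged'|H) = 0.953, P('flagged'|¬H) = 0.085.
Update on result 1 ('flagged'): P(H) ← 0.953·0.0190 / (0.953·0.0190 + 0.085·0.9810) = 0.018107/0.10149 = 0.1784.
Update on result 2 ('passed'): P(H) ← 0.047·0.1784 / (0.047·0.1784 + 0.915·0.8216) = 0.0083852/0.76014 = 0.0110.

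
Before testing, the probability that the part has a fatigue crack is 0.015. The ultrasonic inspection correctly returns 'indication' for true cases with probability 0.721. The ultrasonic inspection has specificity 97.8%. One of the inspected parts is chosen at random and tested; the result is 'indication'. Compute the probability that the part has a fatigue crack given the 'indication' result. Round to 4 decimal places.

Let H be the event that the part has a fatigue crack. P(H) = 0.015, so P(¬H) = 0.985. With E the 'indication' result, P(E|H) = 0.721 and P(E|¬H) = 0.022.
P(E) = 0.721·0.015 + 0.022·0.985 = 0.010815 + 0.021670 = 0.032485.
By Bayes' theorem, P(H|E) = 0.010815 / 0.032485 = 0.3329.

P(H | E) ≈ 0.3329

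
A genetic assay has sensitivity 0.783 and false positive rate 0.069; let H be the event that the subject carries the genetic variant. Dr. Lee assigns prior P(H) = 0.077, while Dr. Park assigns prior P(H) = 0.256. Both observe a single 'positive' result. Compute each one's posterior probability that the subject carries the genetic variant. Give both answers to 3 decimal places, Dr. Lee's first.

The likelihood ratio for a 'positive' result is 0.783/0.069 = 11.348.
Dr. Lee: prior odds 0.077/0.923 = 0.083424; posterior odds 0.94668; posterior probability 0.486.
Dr. Park: prior odds 0.256/0.744 = 0.34409; posterior odds 3.9046; posterior probability 0.796.

Dr. Lee: 0.486; Dr. Park: 0.796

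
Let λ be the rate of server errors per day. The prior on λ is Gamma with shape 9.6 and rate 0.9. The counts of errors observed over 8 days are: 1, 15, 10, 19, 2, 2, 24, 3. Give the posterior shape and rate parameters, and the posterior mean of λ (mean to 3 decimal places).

Posterior: Gamma(shape=85.6, rate=8.9); mean ≈ 9.618

The Poisson likelihood adds the total count to the shape and the number of exposure periods to the rate. Here ∑xᵢ = 76 and n = 8, so shape 9.6→85.6 and rate 0.9→8.9.
E[λ | data] = 85.6/8.9 = 9.618.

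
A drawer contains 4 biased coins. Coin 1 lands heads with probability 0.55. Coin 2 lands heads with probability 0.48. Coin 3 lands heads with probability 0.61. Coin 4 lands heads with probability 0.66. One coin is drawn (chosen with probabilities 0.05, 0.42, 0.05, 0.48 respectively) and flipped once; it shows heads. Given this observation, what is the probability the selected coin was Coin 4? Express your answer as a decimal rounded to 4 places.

P(heads|C1) = 0.55; P(heads|C2) = 0.48; P(heads|C3) = 0.61; P(heads|C4) = 0.66.
Prior × likelihood for each source: 0.05·0.55=0.02750, 0.42·0.48=0.2016, 0.05·0.61=0.03050, 0.48·0.66=0.3168. Summing gives P(heads) = 0.57640.
P(Coin 4 | heads) = 0.3168 / 0.57640 = 0.5496.

Posterior probability ≈ 0.5496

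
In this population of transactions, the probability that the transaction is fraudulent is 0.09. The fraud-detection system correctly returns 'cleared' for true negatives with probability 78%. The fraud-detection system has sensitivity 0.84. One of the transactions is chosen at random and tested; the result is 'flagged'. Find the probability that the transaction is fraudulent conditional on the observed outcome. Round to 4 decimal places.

P(H | E) ≈ 0.2741

Write H for 'the transaction is fraudulent'. Prior odds H:¬H = 0.09/0.91 = 0.098901. For the 'flagged' outcome, the likelihood ratio is 0.84/0.22 = 3.8182.
Posterior odds = 0.098901 × 3.8182 = 0.37762, so P(H|E) = 0.37762/(1+0.37762) = 0.2741.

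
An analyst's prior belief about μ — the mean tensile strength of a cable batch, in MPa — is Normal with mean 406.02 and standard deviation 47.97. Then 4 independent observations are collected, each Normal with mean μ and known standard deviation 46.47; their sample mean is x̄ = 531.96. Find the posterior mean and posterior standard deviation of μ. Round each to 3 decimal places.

With known σ, the Normal prior is conjugate. Weight on the data is w = (n/σ²)/(n/σ² + 1/τ₀²) = 0.00185231/(0.00185231+0.00043457) = 0.80997.
Posterior mean = w·x̄ + (1−w)·μ₀ = 0.80997·531.96 + 0.19003·406.02 = 508.028. Posterior variance = 1/(0.00185231+0.00043457) = 437.276, so SD = 20.911.

Posterior mean ≈ 508.028; posterior SD ≈ 20.911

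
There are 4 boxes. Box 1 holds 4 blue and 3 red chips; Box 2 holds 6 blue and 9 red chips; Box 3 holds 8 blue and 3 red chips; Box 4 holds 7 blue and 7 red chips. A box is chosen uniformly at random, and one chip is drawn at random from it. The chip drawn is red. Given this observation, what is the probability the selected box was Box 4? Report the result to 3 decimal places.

P(red|Box 1) = 0.4286; P(red|Box 2) = 0.6; P(red|Box 3) = 0.2727; P(red|Box 4) = 0.5.
Prior × likelihood for each source: 0.25·0.4286=0.1071, 0.25·0.6=0.1500, 0.25·0.2727=0.06818, 0.25·0.5=0.1250. Summing gives P(red) = 0.45032.
P(Box 4 | red) = 0.1250 / 0.45032 = 0.278.

Posterior probability ≈ 0.278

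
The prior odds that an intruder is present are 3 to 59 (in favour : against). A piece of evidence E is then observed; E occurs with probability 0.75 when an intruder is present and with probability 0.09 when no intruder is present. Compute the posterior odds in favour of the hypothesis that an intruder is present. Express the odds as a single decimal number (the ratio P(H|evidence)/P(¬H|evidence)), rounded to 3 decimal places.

Posterior odds ≈ 0.424

Prior odds = 3/59 = 0.050847. In log-odds, ln(0.050847) = -2.9789.
Add log likelihood ratio: ln(8.3333) = 2.1203.
Posterior log-odds = -0.85866, so posterior odds = exp(-0.85866) = 0.42373.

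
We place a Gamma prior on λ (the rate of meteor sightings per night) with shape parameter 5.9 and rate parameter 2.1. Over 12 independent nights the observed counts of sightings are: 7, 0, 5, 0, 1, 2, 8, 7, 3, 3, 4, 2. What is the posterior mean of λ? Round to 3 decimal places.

The Poisson likelihood adds the total count to the shape and the number of exposure periods to the rate. Here ∑xᵢ = 42 and n = 12, so shape 5.9→47.9 and rate 2.1→14.1.
E[λ | data] = 47.9/14.1 = 3.397.

Posterior mean ≈ 3.397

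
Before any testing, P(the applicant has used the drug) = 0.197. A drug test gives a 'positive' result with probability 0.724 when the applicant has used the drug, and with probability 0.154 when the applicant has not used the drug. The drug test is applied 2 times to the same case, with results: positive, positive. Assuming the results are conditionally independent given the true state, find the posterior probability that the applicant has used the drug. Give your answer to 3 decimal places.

Posterior P(H) ≈ 0.844

With H the event that the applicant has used the drug, the joint likelihood of the observed sequence is P(data|H) = 0.724·0.724 = 0.52418 and P(data|¬H) = 0.154·0.154 = 0.023716.
Bayes: P(H|data) = 0.197·0.52418 / (0.197·0.52418 + 0.803·0.023716) = 0.10326/0.12231 = 0.8443.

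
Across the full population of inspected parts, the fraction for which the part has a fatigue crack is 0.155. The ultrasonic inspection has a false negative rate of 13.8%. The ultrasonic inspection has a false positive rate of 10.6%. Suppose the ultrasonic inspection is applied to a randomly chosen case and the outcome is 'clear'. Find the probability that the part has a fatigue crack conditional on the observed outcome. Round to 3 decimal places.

P(H | E) ≈ 0.028

Let H be the event that the part has a fatigue crack. P(H) = 0.155, so P(¬H) = 0.845. With E the 'clear' result, P(E|H) = 0.138 and P(E|¬H) = 0.894.
P(E) = 0.138·0.155 + 0.894·0.845 = 0.021390 + 0.75543 = 0.77682.
By Bayes' theorem, P(H|E) = 0.021390 / 0.77682 = 0.028.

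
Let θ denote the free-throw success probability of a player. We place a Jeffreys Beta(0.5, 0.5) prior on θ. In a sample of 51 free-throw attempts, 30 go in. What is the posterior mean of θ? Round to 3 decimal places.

Posterior mean ≈ 0.587

The binomial likelihood is conjugate to the Beta prior: with 30 successes and 21 failures, the posterior is Beta(0.5+30, 0.5+21) = Beta(30.5, 21.5).
E[θ | data] = 30.5/(30.5+21.5) = 0.587.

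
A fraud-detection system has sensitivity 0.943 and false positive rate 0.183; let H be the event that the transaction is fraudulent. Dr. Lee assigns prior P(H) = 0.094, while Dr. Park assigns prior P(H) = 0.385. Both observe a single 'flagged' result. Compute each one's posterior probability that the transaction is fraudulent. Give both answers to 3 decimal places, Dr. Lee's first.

Dr. Lee: 0.348; Dr. Park: 0.763

The likelihood ratio for a 'flagged' result is 0.943/0.183 = 5.1530.
Dr. Lee: prior odds 0.094/0.906 = 0.10375; posterior odds 0.53464; posterior probability 0.348.
Dr. Park: prior odds 0.385/0.615 = 0.62602; posterior odds 3.2259; posterior probability 0.763.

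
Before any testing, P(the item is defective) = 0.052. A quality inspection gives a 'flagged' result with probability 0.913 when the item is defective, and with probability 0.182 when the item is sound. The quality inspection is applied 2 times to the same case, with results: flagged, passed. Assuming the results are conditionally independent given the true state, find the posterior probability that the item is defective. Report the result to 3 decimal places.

With H the event that the item is defective, the joint likelihood of the observed sequence is P(data|H) = 0.913·0.087 = 0.079431 and P(data|¬H) = 0.182·0.818 = 0.14888.
Bayes: P(H|data) = 0.052·0.079431 / (0.052·0.079431 + 0.948·0.14888) = 0.0041304/0.14526 = 0.0284.

Posterior P(H) ≈ 0.028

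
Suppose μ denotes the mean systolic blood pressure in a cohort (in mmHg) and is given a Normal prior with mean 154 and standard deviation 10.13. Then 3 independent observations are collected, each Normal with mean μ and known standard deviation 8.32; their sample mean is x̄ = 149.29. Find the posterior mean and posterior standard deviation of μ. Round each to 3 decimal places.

Prior precision 1/τ₀² = 1/10.13² = 0.00974498; data precision n/σ² = 3/8.32² = 0.0433386.
Posterior precision = 0.00974498 + 0.0433386 = 0.0530836, giving posterior SD = 1/√0.0530836 = 4.340.
Posterior mean = (0.00974498·154 + 0.0433386·149.29) / 0.0530836 = 150.155.

Posterior mean ≈ 150.155; posterior SD ≈ 4.340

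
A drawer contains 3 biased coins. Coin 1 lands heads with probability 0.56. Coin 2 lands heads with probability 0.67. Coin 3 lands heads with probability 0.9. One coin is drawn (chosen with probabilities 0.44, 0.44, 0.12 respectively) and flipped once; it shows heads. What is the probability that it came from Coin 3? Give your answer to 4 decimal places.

Posterior probability ≈ 0.1664

P(heads|C1) = 0.56; P(heads|C2) = 0.67; P(heads|C3) = 0.9.
Prior × likelihood for each source: 0.44·0.56=0.2464, 0.44·0.67=0.2948, 0.12·0.9=0.1080. Summing gives P(heads) = 0.64920.
P(Coin 3 | heads) = 0.1080 / 0.64920 = 0.1664.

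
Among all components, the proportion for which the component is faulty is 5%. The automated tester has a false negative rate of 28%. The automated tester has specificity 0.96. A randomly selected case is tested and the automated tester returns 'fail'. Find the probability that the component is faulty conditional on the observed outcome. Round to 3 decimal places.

Let H be the event that the component is faulty. P(H) = 0.05, so P(¬H) = 0.95. With E the 'fail' result, P(E|H) = 0.72 and P(E|¬H) = 0.04.
P(E) = 0.72·0.05 + 0.04·0.95 = 0.036000 + 0.038000 = 0.074000.
By Bayes' theorem, P(H|E) = 0.036000 / 0.074000 = 0.486.

P(H | E) ≈ 0.486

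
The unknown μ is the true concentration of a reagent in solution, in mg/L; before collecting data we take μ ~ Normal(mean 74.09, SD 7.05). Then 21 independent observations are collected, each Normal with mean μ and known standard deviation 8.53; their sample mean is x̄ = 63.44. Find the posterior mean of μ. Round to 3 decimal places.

Posterior mean ≈ 64.134

With known σ, the Normal prior is conjugate. Weight on the data is w = (n/σ²)/(n/σ² + 1/τ₀²) = 0.288617/(0.288617+0.0201197) = 0.93483.
Posterior mean = w·x̄ + (1−w)·μ₀ = 0.93483·63.44 + 0.065168·74.09 = 64.134.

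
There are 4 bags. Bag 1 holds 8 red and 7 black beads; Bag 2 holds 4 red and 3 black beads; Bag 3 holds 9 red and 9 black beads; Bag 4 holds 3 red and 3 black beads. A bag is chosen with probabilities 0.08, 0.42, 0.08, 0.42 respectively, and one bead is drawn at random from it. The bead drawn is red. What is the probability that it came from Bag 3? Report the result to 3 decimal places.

Posterior probability ≈ 0.075

Tabulate prior·likelihood by source: [1] prior 0.08, lik 0.5333, product 0.04267; [2] prior 0.42, lik 0.5714, product 0.2400; [3] prior 0.08, lik 0.5, product 0.04000; [4] prior 0.42, lik 0.5, product 0.2100.
Normalizing constant = 0.53267; the posterior for Bag 3 is its product over the sum, 0.04000/0.53267 = 0.075.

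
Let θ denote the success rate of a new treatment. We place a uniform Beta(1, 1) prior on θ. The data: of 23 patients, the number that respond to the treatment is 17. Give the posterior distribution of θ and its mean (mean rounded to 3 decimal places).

Observing 17 successes and 6 failures updates Beta(1, 1) by adding the success and failure counts to the two shape parameters: α = 1+17 = 18, β = 1+6 = 7.
Posterior mean = α/(α+β) = 18/25 = 0.720.

Posterior: Beta(18, 7); mean ≈ 0.720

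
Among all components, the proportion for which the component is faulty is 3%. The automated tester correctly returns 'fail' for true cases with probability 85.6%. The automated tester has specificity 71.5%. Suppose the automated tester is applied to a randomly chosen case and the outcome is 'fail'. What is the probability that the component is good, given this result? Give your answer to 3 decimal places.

Let H be the event that the component is faulty. P(H) = 0.03, so P(¬H) = 0.97. With E the 'fail' result, P(E|H) = 0.856 and P(E|¬H) = 0.285.
P(E) = 0.856·0.03 + 0.285·0.97 = 0.025680 + 0.27645 = 0.30213.
By Bayes' theorem, P(H|E) = 0.025680 / 0.30213 = 0.085. Hence P(¬H|E) = 1 − 0.085 = 0.915.

P(¬H | E) ≈ 0.915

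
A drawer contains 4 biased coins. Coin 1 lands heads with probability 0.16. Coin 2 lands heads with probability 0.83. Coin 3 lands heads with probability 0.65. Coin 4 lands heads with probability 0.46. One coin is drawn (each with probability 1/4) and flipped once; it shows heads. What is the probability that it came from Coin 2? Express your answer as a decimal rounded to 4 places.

Posterior probability ≈ 0.3952

P(heads|C1) = 0.16; P(heads|C2) = 0.83; P(heads|C3) = 0.65; P(heads|C4) = 0.46.
Prior × likelihood for each source: 0.25·0.16=0.04000, 0.25·0.83=0.2075, 0.25·0.65=0.1625, 0.25·0.46=0.1150. Summing gives P(heads) = 0.52500.
P(Coin 2 | heads) = 0.2075 / 0.52500 = 0.3952.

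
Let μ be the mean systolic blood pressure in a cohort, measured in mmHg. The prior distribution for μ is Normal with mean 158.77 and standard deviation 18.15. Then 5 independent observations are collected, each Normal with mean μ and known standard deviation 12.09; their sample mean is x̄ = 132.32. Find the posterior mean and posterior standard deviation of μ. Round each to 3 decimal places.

With known σ, the Normal prior is conjugate. Weight on the data is w = (n/σ²)/(n/σ² + 1/τ₀²) = 0.0342072/(0.0342072+0.00303562) = 0.91849.
Posterior mean = w·x̄ + (1−w)·μ₀ = 0.91849·132.32 + 0.081509·158.77 = 134.476. Posterior variance = 1/(0.0342072+0.00303562) = 26.8508, so SD = 5.182.

Posterior mean ≈ 134.476; posterior SD ≈ 5.182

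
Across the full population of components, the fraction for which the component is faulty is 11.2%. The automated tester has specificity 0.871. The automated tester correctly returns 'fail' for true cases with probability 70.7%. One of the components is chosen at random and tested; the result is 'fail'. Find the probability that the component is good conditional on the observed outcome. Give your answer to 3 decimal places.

Write H for 'the component is faulty'. Prior odds H:¬H = 0.112/0.888 = 0.12613. For the 'fail' outcome, the likelihood ratio is 0.707/0.129 = 5.4806.
Posterior odds = 0.12613 × 5.4806 = 0.69125, so P(H|E) = 0.69125/(1+0.69125) = 0.409. Then P(¬H|E) = 1 − 0.409 = 0.591.

P(¬H | E) ≈ 0.591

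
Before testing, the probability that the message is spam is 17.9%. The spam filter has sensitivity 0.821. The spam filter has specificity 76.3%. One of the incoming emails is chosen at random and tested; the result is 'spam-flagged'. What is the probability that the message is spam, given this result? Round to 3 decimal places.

P(H | E) ≈ 0.430

Let H be the event that the message is spam. P(H) = 0.179, so P(¬H) = 0.821. With E the 'spam-flagged' result, P(E|H) = 0.821 and P(E|¬H) = 0.237.
P(E) = 0.821·0.179 + 0.237·0.821 = 0.14696 + 0.19458 = 0.34154.
By Bayes' theorem, P(H|E) = 0.14696 / 0.34154 = 0.430.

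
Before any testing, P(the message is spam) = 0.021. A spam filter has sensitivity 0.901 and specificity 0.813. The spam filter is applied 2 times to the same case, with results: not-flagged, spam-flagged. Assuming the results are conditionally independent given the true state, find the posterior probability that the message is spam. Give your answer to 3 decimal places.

Let H be the event that the message is spam; start with P(H) = 0.021. P('spam-flagged'|H) = 0.901, P('spam-flagged'|¬H) = 0.187.
Update on result 1 ('not-flagged'): P(H) ← 0.099·0.0210 / (0.099·0.0210 + 0.813·0.9790) = 0.0020790/0.79801 = 0.0026.
Update on result 2 ('spam-flagged'): P(H) ← 0.901·0.0026 / (0.901·0.0026 + 0.187·0.9974) = 0.0023473/0.18886 = 0.0124.

Posterior P(H) ≈ 0.012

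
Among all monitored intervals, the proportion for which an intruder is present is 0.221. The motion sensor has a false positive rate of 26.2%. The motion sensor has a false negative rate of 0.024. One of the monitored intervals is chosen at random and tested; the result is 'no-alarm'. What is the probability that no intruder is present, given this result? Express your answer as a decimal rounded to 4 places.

Write H for 'an intruder is present'. Prior odds H:¬H = 0.221/0.779 = 0.28370. For the 'no-alarm' outcome, the likelihood ratio is 0.024/0.738 = 0.032520.
Posterior odds = 0.28370 × 0.032520 = 0.0092259, so P(H|E) = 0.0092259/(1+0.0092259) = 0.0091. Then P(¬H|E) = 1 − 0.0091 = 0.9909.

P(¬H | E) ≈ 0.9909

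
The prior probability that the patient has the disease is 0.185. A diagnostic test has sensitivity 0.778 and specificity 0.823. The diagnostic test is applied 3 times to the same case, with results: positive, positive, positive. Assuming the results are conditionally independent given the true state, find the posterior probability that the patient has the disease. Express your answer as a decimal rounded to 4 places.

With H the event that the patient has the disease, the joint likelihood of the observed sequence is P(data|H) = 0.778·0.778·0.778 = 0.47091 and P(data|¬H) = 0.177·0.177·0.177 = 0.0055452.
Bayes: P(H|data) = 0.185·0.47091 / (0.185·0.47091 + 0.815·0.0055452) = 0.087119/0.091638 = 0.9507.

Posterior P(H) ≈ 0.9507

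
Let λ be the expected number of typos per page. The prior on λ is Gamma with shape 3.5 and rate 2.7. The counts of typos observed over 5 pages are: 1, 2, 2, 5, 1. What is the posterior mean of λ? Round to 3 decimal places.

Total count ∑xᵢ = 11 over n = 5 pages.
Gamma is conjugate to the Poisson likelihood: posterior is Gamma(shape = 3.5+11 = 14.5, rate = 2.7+5 = 7.7).
E[λ | data] = 14.5/7.7 = 1.883.

Posterior mean ≈ 1.883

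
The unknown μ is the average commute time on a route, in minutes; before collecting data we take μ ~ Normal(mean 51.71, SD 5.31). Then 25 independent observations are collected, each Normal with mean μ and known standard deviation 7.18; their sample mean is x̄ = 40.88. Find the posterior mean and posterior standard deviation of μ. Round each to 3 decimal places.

With known σ, the Normal prior is conjugate. Weight on the data is w = (n/σ²)/(n/σ² + 1/τ₀²) = 0.484943/(0.484943+0.0354659) = 0.93185.
Posterior mean = w·x̄ + (1−w)·μ₀ = 0.93185·40.88 + 0.068150·51.71 = 41.618. Posterior variance = 1/(0.484943+0.0354659) = 1.92156, so SD = 1.386.

Posterior mean ≈ 41.618; posterior SD ≈ 1.386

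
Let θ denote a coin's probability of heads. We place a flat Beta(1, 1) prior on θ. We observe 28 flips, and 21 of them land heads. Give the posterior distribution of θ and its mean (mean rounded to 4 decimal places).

Observing 21 successes and 7 failures updates Beta(1, 1) by adding the success and failure counts to the two shape parameters: α = 1+21 = 22, β = 1+7 = 8.
E[θ | data] = 22/(22+8) = 0.7333.

Posterior: Beta(22, 8); mean ≈ 0.7333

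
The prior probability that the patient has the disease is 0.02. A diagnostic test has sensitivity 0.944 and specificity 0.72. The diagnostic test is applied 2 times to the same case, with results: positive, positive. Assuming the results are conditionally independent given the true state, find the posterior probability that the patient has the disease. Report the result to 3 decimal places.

Posterior P(H) ≈ 0.188

With H the event that the patient has the disease, the joint likelihood of the observed sequence is P(data|H) = 0.944·0.944 = 0.89114 and P(data|¬H) = 0.28·0.28 = 0.078400.
Bayes: P(H|data) = 0.02·0.89114 / (0.02·0.89114 + 0.98·0.078400) = 0.017823/0.094655 = 0.1883.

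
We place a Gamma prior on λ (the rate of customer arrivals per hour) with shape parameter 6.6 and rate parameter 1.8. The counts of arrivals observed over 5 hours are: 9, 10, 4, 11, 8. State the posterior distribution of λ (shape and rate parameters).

Posterior: Gamma(shape=48.6, rate=6.8)

Total count ∑xᵢ = 42 over n = 5 hours.
Gamma is conjugate to the Poisson likelihood: posterior is Gamma(shape = 6.6+42 = 48.6, rate = 1.8+5 = 6.8).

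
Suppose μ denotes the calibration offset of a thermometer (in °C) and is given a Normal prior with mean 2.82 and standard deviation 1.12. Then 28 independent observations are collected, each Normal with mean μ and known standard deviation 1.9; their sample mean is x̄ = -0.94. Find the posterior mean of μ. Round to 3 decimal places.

Prior precision 1/τ₀² = 1/1.12² = 0.797194; data precision n/σ² = 28/1.9² = 7.75623.
Posterior precision = 0.797194 + 7.75623 = 8.55343.
Posterior mean = (0.797194·2.82 + 7.75623·-0.94) / 8.55343 = -0.590.

Posterior mean ≈ -0.590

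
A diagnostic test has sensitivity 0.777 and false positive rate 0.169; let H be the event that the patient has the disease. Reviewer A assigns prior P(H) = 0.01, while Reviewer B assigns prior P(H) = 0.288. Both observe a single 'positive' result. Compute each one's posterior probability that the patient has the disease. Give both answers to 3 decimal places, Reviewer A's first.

Reviewer A: 0.044; Reviewer B: 0.650

P('+'|H) = 0.777, P('+'|¬H) = 0.169.
Reviewer A: numerator 0.777·0.01 = 0.0077700; evidence = 0.0077700+0.169·0.99 = 0.17508; posterior = 0.044.
Reviewer B: numerator 0.777·0.288 = 0.22378; evidence = 0.22378+0.169·0.712 = 0.34410; posterior = 0.650.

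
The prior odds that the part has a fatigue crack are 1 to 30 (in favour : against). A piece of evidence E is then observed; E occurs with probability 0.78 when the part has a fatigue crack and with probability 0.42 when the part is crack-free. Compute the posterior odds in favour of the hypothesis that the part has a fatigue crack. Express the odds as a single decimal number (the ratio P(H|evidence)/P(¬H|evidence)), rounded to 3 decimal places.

Posterior odds ≈ 0.062

Prior odds = 1/30 = 0.033333.
Likelihood ratio for E = 0.78/0.42 = 1.8571.
Posterior odds = prior odds × LR = 0.061905.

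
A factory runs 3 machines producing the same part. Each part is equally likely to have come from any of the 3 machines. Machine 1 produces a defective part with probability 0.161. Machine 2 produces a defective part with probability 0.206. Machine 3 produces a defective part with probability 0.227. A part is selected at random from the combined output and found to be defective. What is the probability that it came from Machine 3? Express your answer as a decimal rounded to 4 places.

Posterior probability ≈ 0.3822

P(defective|M1) = 0.161; P(defective|M2) = 0.206; P(defective|M3) = 0.227.
Prior × likelihood for each source: 0.333333·0.161=0.05367, 0.333333·0.206=0.06867, 0.333333·0.227=0.07567. Summing gives P(defective) = 0.19800.
P(Machine 3 | defective) = 0.07567 / 0.19800 = 0.3822.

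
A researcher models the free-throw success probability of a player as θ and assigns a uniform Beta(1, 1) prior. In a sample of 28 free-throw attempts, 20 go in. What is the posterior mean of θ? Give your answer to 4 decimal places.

Observing 20 successes and 8 failures updates Beta(1, 1) by adding the success and failure counts to the two shape parameters: α = 1+20 = 21, β = 1+8 = 9.
E[θ | data] = 21/(21+9) = 0.7000.

Posterior mean ≈ 0.7000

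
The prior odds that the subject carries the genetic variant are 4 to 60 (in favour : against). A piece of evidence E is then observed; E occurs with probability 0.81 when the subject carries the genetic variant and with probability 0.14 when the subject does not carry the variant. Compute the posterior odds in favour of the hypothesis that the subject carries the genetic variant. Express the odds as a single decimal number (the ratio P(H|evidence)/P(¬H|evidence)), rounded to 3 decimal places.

Prior odds = 4/60 = 0.066667.
Likelihood ratio for E = 0.81/0.14 = 5.7857.
Posterior odds = prior odds × LR = 0.38571.

Posterior odds ≈ 0.386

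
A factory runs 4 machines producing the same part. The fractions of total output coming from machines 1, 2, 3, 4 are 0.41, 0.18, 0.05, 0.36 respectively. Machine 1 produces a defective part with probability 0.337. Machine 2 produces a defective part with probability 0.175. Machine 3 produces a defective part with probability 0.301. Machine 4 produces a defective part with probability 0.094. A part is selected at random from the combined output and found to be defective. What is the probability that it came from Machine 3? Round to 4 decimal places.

Posterior probability ≈ 0.0689

Tabulate prior·likelihood by source: [1] prior 0.41, lik 0.337, product 0.1382; [2] prior 0.18, lik 0.175, product 0.03150; [3] prior 0.05, lik 0.301, product 0.01505; [4] prior 0.36, lik 0.094, product 0.03384.
Normalizing constant = 0.21856; the posterior for Machine 3 is its product over the sum, 0.01505/0.21856 = 0.0689.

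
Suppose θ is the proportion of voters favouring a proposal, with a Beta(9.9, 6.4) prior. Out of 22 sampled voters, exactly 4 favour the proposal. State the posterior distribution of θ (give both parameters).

Posterior: Beta(13.9, 24.4)

The binomial likelihood is conjugate to the Beta prior: with 4 successes and 18 failures, the posterior is Beta(9.9+4, 6.4+18) = Beta(13.9, 24.4).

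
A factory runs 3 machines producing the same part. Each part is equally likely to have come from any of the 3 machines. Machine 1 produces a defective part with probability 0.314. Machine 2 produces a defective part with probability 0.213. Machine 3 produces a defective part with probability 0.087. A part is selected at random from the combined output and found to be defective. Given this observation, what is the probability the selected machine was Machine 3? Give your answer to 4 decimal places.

P(defective|M1) = 0.314; P(defective|M2) = 0.213; P(defective|M3) = 0.087.
Prior × likelihood for each source: 0.333333·0.314=0.1047, 0.333333·0.213=0.07100, 0.333333·0.087=0.02900. Summing gives P(defective) = 0.20467.
P(Machine 3 | defective) = 0.02900 / 0.20467 = 0.1417.

Posterior probability ≈ 0.1417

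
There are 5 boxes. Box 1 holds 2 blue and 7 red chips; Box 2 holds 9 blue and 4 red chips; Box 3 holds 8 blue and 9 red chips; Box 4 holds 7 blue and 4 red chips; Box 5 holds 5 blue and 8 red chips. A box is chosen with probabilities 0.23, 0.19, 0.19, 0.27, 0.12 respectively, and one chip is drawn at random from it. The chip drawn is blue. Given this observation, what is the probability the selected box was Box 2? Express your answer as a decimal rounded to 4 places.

P(blue|Box 1) = 0.2222; P(blue|Box 2) = 0.6923; P(blue|Box 3) = 0.4706; P(blue|Box 4) = 0.6364; P(blue|Box 5) = 0.3846.
Prior × likelihood for each source: 0.23·0.2222=0.05111, 0.19·0.6923=0.1315, 0.19·0.4706=0.08941, 0.27·0.6364=0.1718, 0.12·0.3846=0.04615. Summing gives P(blue) = 0.49003.
P(Box 2 | blue) = 0.1315 / 0.49003 = 0.2684.

Posterior probability ≈ 0.2684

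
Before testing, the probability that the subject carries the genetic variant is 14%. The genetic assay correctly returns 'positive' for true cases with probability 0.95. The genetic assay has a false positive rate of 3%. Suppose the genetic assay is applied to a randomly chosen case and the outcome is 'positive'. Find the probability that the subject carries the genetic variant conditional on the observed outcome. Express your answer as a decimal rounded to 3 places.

Let H be the event that the subject carries the genetic variant. P(H) = 0.14, so P(¬H) = 0.86. With E the 'positive' result, P(E|H) = 0.95 and P(E|¬H) = 0.03.
P(E) = 0.95·0.14 + 0.03·0.86 = 0.13300 + 0.025800 = 0.15880.
By Bayes' theorem, P(H|E) = 0.13300 / 0.15880 = 0.838.

P(H | E) ≈ 0.838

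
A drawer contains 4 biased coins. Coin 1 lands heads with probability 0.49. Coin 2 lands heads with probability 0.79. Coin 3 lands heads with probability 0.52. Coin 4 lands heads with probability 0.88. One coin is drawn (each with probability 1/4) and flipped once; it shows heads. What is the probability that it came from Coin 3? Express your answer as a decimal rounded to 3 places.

Posterior probability ≈ 0.194

P(heads|C1) = 0.49; P(heads|C2) = 0.79; P(heads|C3) = 0.52; P(heads|C4) = 0.88.
Prior × likelihood for each source: 0.25·0.49=0.1225, 0.25·0.79=0.1975, 0.25·0.52=0.1300, 0.25·0.88=0.2200. Summing gives P(heads) = 0.67000.
P(Coin 3 | heads) = 0.1300 / 0.67000 = 0.194.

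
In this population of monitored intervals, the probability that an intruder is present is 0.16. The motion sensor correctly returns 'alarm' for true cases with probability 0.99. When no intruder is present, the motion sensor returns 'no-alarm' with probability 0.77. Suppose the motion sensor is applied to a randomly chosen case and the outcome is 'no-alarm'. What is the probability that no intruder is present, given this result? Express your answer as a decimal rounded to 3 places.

Let H be the event that an intruder is present. P(H) = 0.16, so P(¬H) = 0.84. With E the 'no-alarm' result, P(E|H) = 0.01 and P(E|¬H) = 0.77.
P(E) = 0.01·0.16 + 0.77·0.84 = 0.0016000 + 0.64680 = 0.64840.
By Bayes' theorem, P(H|E) = 0.0016000 / 0.64840 = 0.002. Hence P(¬H|E) = 1 − 0.002 = 0.998.

P(¬H | E) ≈ 0.998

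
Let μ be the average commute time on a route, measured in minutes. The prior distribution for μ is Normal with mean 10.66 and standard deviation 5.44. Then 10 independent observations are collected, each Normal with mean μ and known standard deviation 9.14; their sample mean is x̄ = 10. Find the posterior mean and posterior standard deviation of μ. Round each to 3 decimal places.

Posterior mean ≈ 10.145; posterior SD ≈ 2.552

Prior precision 1/τ₀² = 1/5.44² = 0.0337911; data precision n/σ² = 10/9.14² = 0.119704.
Posterior precision = 0.0337911 + 0.119704 = 0.153495, giving posterior SD = 1/√0.153495 = 2.552.
Posterior mean = (0.0337911·10.66 + 0.119704·10) / 0.153495 = 10.145.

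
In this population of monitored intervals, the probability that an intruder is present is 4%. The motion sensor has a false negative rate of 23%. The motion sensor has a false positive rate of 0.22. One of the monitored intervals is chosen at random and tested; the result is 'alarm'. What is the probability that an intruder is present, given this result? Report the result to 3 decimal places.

P(H | E) ≈ 0.127

Let H be the event that an intruder is present. P(H) = 0.04, so P(¬H) = 0.96. With E the 'alarm' result, P(E|H) = 0.77 and P(E|¬H) = 0.22.
P(E) = 0.77·0.04 + 0.22·0.96 = 0.030800 + 0.21120 = 0.24200.
By Bayes' theorem, P(H|E) = 0.030800 / 0.24200 = 0.127.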